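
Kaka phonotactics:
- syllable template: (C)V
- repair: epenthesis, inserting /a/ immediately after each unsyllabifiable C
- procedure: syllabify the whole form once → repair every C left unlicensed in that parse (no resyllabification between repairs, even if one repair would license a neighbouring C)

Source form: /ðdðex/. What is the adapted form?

The consonants /ð/, /d/, /x/ cannot be parsed into a legal (C)V syllable (no codas are permitted; onsets are limited to one consonant).
Each unlicensed consonant becomes the onset of a new syllable: /ð/ → /ða/, /d/ → /da/, /x/ → /xa/.

ðadaðexa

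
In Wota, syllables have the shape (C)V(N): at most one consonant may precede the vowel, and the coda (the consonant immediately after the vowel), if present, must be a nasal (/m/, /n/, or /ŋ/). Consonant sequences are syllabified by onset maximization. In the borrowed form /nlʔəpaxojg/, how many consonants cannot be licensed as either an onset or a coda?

4

Under (C)V(N), the unsyllabifiable consonants are /n/, /l/, /j/, /g/ (only a nasal (/m/, /n/, or /ŋ/) is licensed in coda position; onsets are limited to one consonant).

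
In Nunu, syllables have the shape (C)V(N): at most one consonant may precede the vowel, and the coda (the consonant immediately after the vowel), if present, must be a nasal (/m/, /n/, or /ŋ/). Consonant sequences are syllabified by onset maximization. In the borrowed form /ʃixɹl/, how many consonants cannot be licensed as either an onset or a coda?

3

Under (C)V(N), the unsyllabifiable consonants are /x/, /ɹ/, /l/ (only a nasal (/m/, /n/, or /ŋ/) is licensed in coda position; onsets are limited to one consonant).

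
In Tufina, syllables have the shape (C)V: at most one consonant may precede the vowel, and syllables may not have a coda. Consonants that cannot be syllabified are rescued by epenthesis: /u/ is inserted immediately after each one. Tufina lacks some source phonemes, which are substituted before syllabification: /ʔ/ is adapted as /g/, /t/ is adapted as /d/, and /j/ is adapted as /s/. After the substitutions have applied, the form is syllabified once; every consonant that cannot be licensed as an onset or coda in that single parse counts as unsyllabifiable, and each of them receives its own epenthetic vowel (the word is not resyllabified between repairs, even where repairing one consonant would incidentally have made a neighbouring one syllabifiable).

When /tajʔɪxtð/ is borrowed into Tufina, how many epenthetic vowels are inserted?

4

After substitution the input is /dasgɪxdð/.
The unsyllabifiable consonants are /s/, /x/, /d/, /ð/; each receives one epenthetic vowel.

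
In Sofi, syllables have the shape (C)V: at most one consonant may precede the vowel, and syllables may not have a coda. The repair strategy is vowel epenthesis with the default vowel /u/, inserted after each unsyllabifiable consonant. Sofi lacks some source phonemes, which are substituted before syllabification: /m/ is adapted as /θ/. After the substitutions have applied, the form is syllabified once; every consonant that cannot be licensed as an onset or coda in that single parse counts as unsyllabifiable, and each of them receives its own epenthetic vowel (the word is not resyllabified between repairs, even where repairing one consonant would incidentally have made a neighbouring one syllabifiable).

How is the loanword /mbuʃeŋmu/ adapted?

θubuʃeŋuθu

Substitution: /m/ → /θ/, giving /θbuʃeŋθu/.
Under (C)V, the unsyllabifiable consonants are /θ/, /ŋ/ (no codas are permitted; onsets are limited to one consonant).
Each unlicensed consonant becomes the onset of a new syllable: /θ/ → /θu/, /ŋ/ → /ŋu/.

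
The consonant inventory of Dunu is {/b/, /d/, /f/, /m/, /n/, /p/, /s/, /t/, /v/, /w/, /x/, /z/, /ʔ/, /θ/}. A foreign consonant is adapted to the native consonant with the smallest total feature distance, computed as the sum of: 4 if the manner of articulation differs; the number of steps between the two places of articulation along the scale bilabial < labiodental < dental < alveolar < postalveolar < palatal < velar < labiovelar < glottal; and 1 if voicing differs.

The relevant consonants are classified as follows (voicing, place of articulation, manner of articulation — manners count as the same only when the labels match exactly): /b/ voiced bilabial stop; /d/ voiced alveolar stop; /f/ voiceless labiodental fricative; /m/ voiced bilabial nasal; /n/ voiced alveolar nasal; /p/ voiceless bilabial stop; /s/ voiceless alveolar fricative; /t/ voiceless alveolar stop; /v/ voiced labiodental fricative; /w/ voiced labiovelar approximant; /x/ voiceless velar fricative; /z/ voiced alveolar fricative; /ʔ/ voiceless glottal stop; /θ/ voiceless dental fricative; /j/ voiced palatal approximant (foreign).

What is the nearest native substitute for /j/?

/w/ is closest: same manner (approximant), place distance 2 (palatal→labiovelar), same voicing; total 2. Next closest is /d/ at distance 6.

w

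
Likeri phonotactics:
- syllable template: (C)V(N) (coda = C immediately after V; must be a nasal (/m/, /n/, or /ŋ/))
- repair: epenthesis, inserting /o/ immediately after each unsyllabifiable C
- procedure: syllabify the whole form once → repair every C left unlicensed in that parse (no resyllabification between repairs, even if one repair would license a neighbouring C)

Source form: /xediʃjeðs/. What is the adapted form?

xediʃojeðoso

Syllabifying with onset maximization leaves /ʃ/, /ð/, /s/ stranded (only a nasal (/m/, /n/, or /ŋ/) is licensed in coda position; onsets are limited to one consonant).
Each unlicensed consonant becomes the onset of a new syllable: /ʃ/ → /ʃo/, /ð/ → /ðo/, /s/ → /so/.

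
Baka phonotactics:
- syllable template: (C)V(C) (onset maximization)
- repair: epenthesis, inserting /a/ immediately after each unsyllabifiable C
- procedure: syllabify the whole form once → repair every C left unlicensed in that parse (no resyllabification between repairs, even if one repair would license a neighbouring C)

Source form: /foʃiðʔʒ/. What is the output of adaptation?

foʃiðʔaʒa

Under (C)V(C), the unsyllabifiable consonants are /ʔ/, /ʒ/ (at most one coda consonant is licensed; onsets are limited to one consonant).
Each unlicensed consonant becomes the onset of a new syllable: /ʔ/ → /ʔa/, /ʒ/ → /ʒa/.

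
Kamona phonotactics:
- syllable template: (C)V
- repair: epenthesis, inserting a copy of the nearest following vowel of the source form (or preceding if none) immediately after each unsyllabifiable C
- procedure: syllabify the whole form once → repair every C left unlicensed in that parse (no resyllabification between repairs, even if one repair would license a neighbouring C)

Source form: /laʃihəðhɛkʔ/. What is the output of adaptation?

The consonants /ð/, /k/, /ʔ/ cannot be parsed into a legal (C)V syllable (no codas are permitted; onsets are limited to one consonant).
Epenthesis after each stranded consonant: /ð/ → /ðɛ/, /k/ → /kɛ/, /ʔ/ → /ʔɛ/.

laʃihəðɛhɛkɛʔɛ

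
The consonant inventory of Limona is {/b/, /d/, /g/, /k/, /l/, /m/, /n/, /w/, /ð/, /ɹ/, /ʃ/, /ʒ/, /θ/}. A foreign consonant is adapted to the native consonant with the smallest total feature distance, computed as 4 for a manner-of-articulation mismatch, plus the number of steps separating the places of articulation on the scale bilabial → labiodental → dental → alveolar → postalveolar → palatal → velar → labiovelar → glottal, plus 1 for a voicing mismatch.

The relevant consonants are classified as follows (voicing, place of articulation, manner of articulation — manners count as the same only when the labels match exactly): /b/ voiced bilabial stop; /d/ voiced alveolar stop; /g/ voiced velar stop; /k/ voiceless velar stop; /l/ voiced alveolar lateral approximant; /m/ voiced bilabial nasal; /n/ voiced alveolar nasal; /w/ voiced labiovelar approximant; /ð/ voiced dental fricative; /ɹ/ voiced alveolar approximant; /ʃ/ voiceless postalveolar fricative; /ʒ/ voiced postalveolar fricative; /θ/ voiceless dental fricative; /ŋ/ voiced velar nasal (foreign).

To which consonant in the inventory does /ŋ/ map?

n

/n/ is closest: same manner (nasal), place distance 3 (velar→alveolar), same voicing; total 3. Next closest is /g/ at distance 4.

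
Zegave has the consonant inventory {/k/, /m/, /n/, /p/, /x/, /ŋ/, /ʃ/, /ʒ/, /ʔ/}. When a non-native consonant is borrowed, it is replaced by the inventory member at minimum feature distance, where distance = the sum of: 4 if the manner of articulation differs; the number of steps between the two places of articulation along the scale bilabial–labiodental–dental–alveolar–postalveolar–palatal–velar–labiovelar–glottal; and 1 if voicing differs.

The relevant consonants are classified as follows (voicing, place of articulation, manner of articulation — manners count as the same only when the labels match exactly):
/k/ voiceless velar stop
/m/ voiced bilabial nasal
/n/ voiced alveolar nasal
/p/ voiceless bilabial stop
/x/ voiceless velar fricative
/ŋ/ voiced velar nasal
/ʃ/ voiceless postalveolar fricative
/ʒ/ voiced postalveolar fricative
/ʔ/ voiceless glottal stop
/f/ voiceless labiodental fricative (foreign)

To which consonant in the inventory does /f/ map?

ʃ

/ʃ/ is closest: same manner (fricative), place distance 3 (labiodental→postalveolar), same voicing; total 3. Next closest is /ʒ/ at distance 4.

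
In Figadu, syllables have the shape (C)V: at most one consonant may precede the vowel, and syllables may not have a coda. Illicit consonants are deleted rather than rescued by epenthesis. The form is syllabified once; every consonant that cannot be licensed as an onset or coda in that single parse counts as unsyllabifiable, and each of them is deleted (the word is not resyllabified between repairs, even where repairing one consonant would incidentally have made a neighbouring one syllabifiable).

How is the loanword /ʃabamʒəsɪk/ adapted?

The consonants /m/, /k/ cannot be parsed into a legal (C)V syllable (no codas are permitted; onsets are limited to one consonant).
Deletion applies to /m/, /k/.

ʃabaʒəsɪ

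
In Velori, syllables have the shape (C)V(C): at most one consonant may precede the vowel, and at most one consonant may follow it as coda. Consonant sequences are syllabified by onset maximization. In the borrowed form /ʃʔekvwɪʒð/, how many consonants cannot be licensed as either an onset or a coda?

The consonants /ʃ/, /v/, /ð/ cannot be parsed into a legal (C)V(C) syllable (at most one coda consonant is licensed; onsets are limited to one consonant).

3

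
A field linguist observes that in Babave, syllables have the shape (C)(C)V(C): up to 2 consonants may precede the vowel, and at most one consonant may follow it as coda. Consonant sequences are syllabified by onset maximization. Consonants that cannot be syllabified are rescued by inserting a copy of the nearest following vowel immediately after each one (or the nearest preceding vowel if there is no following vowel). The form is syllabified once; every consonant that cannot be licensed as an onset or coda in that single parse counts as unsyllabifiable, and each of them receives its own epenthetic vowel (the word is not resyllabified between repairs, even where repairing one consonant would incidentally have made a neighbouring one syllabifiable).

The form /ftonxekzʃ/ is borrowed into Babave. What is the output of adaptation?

ftonxekzeʃe

Syllabifying with onset maximization leaves /z/, /ʃ/ stranded (at most one coda consonant is licensed; onsets may contain at most 2 consonants).
Each unlicensed consonant becomes the onset of a new syllable: /z/ → /ze/, /ʃ/ → /ʃe/.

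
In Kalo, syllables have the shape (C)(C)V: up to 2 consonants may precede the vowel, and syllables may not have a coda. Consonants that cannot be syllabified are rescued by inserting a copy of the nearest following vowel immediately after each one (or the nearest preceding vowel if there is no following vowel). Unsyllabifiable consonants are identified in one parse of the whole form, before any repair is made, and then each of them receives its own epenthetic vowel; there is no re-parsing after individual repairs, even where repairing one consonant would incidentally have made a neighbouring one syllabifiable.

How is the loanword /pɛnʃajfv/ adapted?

pɛnʃajafava

Syllabifying with onset maximization leaves /j/, /f/, /v/ stranded (no codas are permitted; onsets may contain at most 2 consonants).
Each unlicensed consonant becomes the onset of a new syllable: /j/ → /ja/, /f/ → /fa/, /v/ → /va/.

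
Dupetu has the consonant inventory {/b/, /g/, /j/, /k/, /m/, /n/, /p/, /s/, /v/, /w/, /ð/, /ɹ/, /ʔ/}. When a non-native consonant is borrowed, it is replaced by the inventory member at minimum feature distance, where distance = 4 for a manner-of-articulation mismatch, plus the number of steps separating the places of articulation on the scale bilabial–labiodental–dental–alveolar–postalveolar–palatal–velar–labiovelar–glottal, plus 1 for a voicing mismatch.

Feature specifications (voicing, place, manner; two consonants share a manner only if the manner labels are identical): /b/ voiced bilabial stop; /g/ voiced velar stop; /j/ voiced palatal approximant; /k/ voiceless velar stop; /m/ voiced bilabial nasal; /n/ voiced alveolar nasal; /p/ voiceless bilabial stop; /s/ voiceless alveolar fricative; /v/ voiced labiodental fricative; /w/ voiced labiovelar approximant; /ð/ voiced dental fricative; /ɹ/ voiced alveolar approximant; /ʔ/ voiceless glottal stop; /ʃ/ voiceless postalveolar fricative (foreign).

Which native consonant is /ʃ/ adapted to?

s

/s/ is closest: same manner (fricative), place distance 1 (postalveolar→alveolar), same voicing; total 1. Next closest is /ð/ at distance 3.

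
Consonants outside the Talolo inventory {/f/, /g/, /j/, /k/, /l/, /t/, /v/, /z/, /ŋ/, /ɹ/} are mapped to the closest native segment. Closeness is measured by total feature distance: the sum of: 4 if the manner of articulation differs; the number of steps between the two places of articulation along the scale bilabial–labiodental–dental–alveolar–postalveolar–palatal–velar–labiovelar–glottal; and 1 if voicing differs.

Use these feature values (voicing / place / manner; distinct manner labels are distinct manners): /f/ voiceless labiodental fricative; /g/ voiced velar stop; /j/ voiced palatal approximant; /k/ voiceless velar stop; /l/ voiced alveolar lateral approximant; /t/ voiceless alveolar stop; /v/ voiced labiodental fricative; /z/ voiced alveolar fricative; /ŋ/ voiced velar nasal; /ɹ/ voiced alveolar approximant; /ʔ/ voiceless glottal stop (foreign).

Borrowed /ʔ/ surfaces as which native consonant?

/k/ is closest: same manner (stop), place distance 2 (glottal→velar), same voicing; total 2. Next closest is /g/ at distance 3.

k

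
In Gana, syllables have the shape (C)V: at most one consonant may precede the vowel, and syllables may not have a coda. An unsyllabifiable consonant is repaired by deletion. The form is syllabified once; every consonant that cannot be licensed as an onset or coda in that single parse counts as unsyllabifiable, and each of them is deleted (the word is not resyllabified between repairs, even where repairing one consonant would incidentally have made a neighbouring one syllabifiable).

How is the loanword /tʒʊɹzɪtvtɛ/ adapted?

Under (C)V, the unsyllabifiable consonants are /t/, /ɹ/, /t/, /v/ (no codas are permitted; onsets are limited to one consonant).
Deleting the stranded consonants removes /t/, /ɹ/, /t/, /v/.

ʒʊzɪtɛ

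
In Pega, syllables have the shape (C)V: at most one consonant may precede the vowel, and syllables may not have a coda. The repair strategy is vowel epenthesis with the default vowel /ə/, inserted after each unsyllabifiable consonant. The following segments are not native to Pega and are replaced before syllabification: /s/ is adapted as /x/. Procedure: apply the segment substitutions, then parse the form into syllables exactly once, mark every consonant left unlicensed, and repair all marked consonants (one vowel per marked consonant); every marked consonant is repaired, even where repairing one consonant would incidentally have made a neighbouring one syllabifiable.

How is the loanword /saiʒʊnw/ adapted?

Substitution: /s/ → /x/, giving /xaiʒʊnw/.
Syllabifying with onset maximization leaves /n/, /w/ stranded (no codas are permitted; onsets are limited to one consonant).
Each unlicensed consonant becomes the onset of a new syllable: /n/ → /nə/, /w/ → /wə/.

xaiʒʊnəwə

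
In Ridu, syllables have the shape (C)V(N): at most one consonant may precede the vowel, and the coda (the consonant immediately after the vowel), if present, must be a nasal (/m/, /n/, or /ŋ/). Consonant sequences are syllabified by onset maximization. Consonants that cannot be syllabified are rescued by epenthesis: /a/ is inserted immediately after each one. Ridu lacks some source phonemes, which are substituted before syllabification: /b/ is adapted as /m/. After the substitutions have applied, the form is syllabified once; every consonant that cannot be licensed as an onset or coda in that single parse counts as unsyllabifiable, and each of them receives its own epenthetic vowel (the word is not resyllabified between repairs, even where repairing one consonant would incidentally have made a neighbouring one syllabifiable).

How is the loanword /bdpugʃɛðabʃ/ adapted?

Substitution: /b/ → /m/, giving /mdpugʃɛðamʃ/.
The consonants /m/, /d/, /g/, /ʃ/ cannot be parsed into a legal (C)V(N) syllable (only a nasal (/m/, /n/, or /ŋ/) is licensed in coda position; onsets are limited to one consonant).
Epenthesis after each stranded consonant: /m/ → /ma/, /d/ → /da/, /g/ → /ga/, /ʃ/ → /ʃa/.

madapugaʃɛðamʃa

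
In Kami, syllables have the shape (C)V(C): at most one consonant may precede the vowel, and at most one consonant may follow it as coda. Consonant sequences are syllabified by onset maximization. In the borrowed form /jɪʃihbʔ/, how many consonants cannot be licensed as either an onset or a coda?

Under (C)V(C), the unsyllabifiable consonants are /b/, /ʔ/ (at most one coda consonant is licensed; onsets are limited to one consonant).

2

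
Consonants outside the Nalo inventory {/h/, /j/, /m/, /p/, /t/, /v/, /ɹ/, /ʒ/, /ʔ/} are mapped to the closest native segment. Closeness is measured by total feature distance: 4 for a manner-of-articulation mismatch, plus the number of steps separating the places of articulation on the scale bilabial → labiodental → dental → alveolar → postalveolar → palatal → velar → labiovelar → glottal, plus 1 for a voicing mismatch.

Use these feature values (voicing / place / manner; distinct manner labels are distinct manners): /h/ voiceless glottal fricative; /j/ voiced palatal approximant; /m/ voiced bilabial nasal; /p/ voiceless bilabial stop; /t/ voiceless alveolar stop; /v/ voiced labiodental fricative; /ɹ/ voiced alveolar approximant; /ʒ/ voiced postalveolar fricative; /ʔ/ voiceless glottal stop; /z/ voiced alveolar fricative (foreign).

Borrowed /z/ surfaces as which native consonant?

/ʒ/ is closest: same manner (fricative), place distance 1 (alveolar→postalveolar), same voicing; total 1. Next closest is /v/ at distance 2.

ʒ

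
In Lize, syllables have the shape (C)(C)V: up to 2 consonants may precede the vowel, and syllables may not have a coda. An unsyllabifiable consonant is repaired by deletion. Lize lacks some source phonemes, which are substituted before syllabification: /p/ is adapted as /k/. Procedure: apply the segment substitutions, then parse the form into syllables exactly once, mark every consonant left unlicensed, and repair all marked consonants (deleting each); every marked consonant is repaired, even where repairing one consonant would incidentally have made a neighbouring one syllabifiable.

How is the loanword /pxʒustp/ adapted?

Substitution: /p/ → /k/, giving /kxʒustk/.
The consonants /k/, /s/, /t/, /k/ cannot be parsed into a legal (C)(C)V syllable (no codas are permitted; onsets may contain at most 2 consonants).
Each unlicensed consonant is deleted: /k/, /s/, /t/, /k/.

xʒu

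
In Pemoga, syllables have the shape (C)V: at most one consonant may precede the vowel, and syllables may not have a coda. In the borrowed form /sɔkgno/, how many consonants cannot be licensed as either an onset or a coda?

2

The consonants /k/, /g/ cannot be parsed into a legal (C)V syllable (no codas are permitted; onsets are limited to one consonant).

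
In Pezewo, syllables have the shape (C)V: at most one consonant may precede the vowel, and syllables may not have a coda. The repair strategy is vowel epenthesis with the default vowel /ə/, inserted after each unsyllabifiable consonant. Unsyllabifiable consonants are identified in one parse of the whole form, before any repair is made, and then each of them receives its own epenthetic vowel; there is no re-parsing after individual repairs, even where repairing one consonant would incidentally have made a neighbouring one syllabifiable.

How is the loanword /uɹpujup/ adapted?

uɹəpujupə

Syllabifying with onset maximization leaves /ɹ/, /p/ stranded (no codas are permitted; onsets are limited to one consonant).
Inserting the epenthetic vowel yields /ɹ/ → /ɹə/, /p/ → /pə/.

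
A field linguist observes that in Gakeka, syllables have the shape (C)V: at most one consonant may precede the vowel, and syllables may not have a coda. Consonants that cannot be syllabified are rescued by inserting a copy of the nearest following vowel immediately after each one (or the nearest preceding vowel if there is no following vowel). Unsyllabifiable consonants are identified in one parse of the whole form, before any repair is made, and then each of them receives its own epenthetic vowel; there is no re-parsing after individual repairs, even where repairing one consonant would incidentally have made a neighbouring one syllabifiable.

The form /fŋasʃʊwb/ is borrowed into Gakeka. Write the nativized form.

faŋasʊʃʊwʊbʊ

The consonants /f/, /s/, /w/, /b/ cannot be parsed into a legal (C)V syllable (no codas are permitted; onsets are limited to one consonant).
Each unlicensed consonant becomes the onset of a new syllable: /f/ → /fa/, /s/ → /sʊ/, /w/ → /wʊ/, /b/ → /bʊ/.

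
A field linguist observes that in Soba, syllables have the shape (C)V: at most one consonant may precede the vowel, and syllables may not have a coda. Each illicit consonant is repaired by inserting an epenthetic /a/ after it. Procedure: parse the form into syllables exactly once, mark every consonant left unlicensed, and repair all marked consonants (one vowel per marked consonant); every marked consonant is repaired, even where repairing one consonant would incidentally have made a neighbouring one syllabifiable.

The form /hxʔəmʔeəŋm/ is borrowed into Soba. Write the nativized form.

haxaʔəmaʔeəŋama

The consonants /h/, /x/, /m/, /ŋ/, /m/ cannot be parsed into a legal (C)V syllable (no codas are permitted; onsets are limited to one consonant).
Epenthesis after each stranded consonant: /h/ → /ha/, /x/ → /xa/, /m/ → /ma/, /ŋ/ → /ŋa/, /m/ → /ma/.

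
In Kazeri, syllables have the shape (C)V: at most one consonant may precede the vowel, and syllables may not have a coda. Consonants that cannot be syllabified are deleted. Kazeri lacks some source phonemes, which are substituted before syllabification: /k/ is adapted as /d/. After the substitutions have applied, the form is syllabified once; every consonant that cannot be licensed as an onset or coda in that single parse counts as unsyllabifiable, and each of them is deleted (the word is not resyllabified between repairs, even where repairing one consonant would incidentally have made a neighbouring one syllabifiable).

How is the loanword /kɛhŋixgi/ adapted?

dɛŋigi

Substitution: /k/ → /d/, giving /dɛhŋixgi/.
Syllabifying with onset maximization leaves /h/, /x/ stranded (no codas are permitted; onsets are limited to one consonant).
Deletion applies to /h/, /x/.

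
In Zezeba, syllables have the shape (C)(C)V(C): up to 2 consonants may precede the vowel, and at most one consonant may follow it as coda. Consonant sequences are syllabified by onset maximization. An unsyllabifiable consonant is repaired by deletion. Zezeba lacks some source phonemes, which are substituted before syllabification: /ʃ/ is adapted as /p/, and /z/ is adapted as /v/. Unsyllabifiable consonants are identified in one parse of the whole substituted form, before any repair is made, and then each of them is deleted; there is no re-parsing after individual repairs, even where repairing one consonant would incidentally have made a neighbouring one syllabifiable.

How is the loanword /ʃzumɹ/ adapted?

Substitution: /ʃ/ → /p/, /z/ → /v/, giving /pvumɹ/.
Syllabifying with onset maximization leaves /ɹ/ stranded (at most one coda consonant is licensed; onsets may contain at most 2 consonants).
Deletion applies to /ɹ/.

pvum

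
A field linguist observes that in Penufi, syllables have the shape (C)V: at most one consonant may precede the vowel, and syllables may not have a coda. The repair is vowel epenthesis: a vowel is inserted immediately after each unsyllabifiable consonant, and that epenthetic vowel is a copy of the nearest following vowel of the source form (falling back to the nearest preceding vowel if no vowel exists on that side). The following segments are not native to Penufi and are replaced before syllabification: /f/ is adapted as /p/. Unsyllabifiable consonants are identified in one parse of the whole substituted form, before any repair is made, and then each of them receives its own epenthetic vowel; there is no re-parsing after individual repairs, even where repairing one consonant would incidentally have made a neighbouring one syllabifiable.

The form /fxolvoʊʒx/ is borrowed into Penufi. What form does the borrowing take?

poxolovoʊʒʊxʊ

Substitution: /f/ → /p/, giving /pxolvoʊʒx/.
The consonants /p/, /l/, /ʒ/, /x/ cannot be parsed into a legal (C)V syllable (no codas are permitted; onsets are limited to one consonant).
Inserting the epenthetic vowel yields /p/ → /po/, /l/ → /lo/, /ʒ/ → /ʒʊ/, /x/ → /xʊ/.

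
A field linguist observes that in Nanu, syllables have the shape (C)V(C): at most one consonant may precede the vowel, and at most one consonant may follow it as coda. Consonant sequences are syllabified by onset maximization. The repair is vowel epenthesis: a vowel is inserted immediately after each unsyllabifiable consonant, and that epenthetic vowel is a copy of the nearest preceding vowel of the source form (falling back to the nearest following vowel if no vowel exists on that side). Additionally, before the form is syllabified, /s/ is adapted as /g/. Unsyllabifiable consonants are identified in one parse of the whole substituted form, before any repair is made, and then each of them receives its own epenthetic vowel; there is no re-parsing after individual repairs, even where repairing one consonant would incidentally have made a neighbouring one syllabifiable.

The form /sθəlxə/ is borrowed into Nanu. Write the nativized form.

Substitution: /s/ → /g/, giving /gθəlxə/.
The consonants /g/ cannot be parsed into a legal (C)V(C) syllable (at most one coda consonant is licensed; onsets are limited to one consonant).
Each unlicensed consonant becomes the onset of a new syllable: /g/ → /gə/.

gəθəlxə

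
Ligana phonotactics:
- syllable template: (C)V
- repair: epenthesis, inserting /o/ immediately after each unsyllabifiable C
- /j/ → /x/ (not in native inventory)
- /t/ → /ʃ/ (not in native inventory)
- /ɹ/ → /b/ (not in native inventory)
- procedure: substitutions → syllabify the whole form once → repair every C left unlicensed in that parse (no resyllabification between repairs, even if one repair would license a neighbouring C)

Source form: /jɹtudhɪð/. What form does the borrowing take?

xoboʃudohɪðo

Substitution: /j/ → /x/, /ɹ/ → /b/, /t/ → /ʃ/, giving /xbʃudhɪð/.
Under (C)V, the unsyllabifiable consonants are /x/, /b/, /d/, /ð/ (no codas are permitted; onsets are limited to one consonant).
Epenthesis after each stranded consonant: /x/ → /xo/, /b/ → /bo/, /d/ → /do/, /ð/ → /ðo/.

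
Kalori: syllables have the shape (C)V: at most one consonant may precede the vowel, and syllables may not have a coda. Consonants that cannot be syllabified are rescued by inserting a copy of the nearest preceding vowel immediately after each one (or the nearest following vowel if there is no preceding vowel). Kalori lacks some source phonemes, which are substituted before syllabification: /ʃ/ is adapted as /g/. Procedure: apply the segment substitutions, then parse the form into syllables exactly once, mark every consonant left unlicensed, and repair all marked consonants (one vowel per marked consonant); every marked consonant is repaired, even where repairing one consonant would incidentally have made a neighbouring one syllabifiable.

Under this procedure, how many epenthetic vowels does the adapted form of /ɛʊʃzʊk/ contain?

2

After substitution the input is /ɛʊgzʊk/.
The unsyllabifiable consonants are /g/, /k/; each receives one epenthetic vowel.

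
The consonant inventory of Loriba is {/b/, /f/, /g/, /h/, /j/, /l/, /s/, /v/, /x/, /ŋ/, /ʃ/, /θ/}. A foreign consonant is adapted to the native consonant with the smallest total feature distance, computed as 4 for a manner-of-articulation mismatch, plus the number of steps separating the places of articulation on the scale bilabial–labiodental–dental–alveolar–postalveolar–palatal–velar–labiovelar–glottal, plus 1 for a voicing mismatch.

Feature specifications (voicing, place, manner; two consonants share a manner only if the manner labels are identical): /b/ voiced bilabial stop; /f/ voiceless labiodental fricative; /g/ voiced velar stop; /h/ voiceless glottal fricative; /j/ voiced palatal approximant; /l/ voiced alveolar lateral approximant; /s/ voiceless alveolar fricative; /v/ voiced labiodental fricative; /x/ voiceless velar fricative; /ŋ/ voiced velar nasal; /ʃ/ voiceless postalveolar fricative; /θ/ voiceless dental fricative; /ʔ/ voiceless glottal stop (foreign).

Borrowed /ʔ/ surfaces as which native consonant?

g

/g/ is closest: same manner (stop), place distance 2 (glottal→velar), voicing differs (+1); total 3. Next closest is /h/ at distance 4.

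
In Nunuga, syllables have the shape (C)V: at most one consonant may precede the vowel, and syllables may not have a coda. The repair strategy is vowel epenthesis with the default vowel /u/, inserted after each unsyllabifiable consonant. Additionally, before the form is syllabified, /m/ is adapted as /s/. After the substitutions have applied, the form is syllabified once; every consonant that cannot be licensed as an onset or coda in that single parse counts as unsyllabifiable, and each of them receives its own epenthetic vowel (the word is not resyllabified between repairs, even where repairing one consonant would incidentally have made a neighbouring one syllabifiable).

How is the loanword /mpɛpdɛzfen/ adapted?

Substitution: /m/ → /s/, giving /spɛpdɛzfen/.
Under (C)V, the unsyllabifiable consonants are /s/, /p/, /z/, /n/ (no codas are permitted; onsets are limited to one consonant).
Inserting the epenthetic vowel yields /s/ → /su/, /p/ → /pu/, /z/ → /zu/, /n/ → /nu/.

supɛpudɛzufenu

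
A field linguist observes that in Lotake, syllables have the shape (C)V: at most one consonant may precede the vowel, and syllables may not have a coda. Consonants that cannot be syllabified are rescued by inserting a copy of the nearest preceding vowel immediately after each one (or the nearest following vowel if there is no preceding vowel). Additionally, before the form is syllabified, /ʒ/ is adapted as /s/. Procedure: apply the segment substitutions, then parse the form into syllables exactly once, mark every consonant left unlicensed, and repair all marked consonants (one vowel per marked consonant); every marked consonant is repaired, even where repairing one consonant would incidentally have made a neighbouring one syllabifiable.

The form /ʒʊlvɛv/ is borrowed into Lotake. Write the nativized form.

Substitution: /ʒ/ → /s/, giving /sʊlvɛv/.
Under (C)V, the unsyllabifiable consonants are /l/, /v/ (no codas are permitted; onsets are limited to one consonant).
Each unlicensed consonant becomes the onset of a new syllable: /l/ → /lʊ/, /v/ → /vɛ/.

sʊlʊvɛvɛ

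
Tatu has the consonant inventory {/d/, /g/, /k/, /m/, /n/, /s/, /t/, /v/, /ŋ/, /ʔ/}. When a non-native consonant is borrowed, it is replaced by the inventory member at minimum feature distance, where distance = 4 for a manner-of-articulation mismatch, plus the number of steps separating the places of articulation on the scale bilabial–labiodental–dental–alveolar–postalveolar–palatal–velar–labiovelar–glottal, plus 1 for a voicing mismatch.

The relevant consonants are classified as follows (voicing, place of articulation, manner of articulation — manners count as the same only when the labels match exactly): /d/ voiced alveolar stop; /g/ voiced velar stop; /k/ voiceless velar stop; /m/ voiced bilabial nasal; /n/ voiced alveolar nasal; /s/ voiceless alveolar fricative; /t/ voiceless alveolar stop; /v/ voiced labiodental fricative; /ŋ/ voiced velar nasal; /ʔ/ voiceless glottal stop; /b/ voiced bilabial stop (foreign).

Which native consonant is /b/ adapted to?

/d/ is closest: same manner (stop), place distance 3 (bilabial→alveolar), same voicing; total 3. Next closest is /m/ at distance 4.

d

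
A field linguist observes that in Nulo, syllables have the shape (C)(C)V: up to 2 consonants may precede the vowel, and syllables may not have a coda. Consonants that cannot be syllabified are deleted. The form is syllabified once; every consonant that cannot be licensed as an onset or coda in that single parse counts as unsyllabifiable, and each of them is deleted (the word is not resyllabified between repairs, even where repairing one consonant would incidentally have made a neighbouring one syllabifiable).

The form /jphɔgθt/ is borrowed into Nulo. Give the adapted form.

phɔ

The consonants /j/, /g/, /θ/, /t/ cannot be parsed into a legal (C)(C)V syllable (no codas are permitted; onsets may contain at most 2 consonants).
Each unlicensed consonant is deleted: /j/, /g/, /θ/, /t/.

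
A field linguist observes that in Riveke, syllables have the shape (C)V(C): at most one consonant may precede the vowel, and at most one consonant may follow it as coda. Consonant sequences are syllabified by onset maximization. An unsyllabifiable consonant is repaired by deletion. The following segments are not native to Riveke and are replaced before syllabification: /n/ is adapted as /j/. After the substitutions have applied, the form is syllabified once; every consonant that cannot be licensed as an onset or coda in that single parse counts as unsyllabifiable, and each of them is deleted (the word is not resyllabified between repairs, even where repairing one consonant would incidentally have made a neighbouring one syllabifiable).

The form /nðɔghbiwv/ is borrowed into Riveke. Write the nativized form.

ðɔgbiw

Substitution: /n/ → /j/, giving /jðɔghbiwv/.
Syllabifying with onset maximization leaves /j/, /h/, /v/ stranded (at most one coda consonant is licensed; onsets are limited to one consonant).
Each unlicensed consonant is deleted: /j/, /h/, /v/.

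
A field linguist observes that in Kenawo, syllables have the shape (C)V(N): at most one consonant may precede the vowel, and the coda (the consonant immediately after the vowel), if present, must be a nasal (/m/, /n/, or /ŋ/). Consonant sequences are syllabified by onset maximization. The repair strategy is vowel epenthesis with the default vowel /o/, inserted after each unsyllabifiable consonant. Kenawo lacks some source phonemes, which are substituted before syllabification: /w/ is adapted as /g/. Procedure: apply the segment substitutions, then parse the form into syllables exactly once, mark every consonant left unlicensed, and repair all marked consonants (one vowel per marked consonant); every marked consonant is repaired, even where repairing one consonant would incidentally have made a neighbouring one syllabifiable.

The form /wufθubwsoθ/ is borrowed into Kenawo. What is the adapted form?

Substitution: /w/ → /g/, giving /gufθubgsoθ/.
Syllabifying with onset maximization leaves /f/, /b/, /g/, /θ/ stranded (only a nasal (/m/, /n/, or /ŋ/) is licensed in coda position; onsets are limited to one consonant).
Inserting the epenthetic vowel yields /f/ → /fo/, /b/ → /bo/, /g/ → /go/, /θ/ → /θo/.

gufoθubogosoθo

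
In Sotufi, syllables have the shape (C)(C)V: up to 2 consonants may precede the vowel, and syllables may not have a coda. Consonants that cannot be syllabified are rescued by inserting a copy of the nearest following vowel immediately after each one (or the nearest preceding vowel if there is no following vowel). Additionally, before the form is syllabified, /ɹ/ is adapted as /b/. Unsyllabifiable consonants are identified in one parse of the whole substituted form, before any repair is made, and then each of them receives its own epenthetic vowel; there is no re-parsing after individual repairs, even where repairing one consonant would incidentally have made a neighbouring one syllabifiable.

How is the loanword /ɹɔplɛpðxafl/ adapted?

Substitution: /ɹ/ → /b/, giving /bɔplɛpðxafl/.
Syllabifying with onset maximization leaves /p/, /f/, /l/ stranded (no codas are permitted; onsets may contain at most 2 consonants).
Inserting the epenthetic vowel yields /p/ → /pa/, /f/ → /fa/, /l/ → /la/.

bɔplɛpaðxafala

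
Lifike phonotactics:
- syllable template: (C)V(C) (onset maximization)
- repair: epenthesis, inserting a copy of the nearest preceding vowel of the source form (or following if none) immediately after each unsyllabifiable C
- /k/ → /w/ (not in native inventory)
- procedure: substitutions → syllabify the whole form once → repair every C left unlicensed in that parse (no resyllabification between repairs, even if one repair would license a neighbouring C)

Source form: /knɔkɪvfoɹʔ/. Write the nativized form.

Substitution: /k/ → /w/, giving /wnɔwɪvfoɹʔ/.
The consonants /w/, /ʔ/ cannot be parsed into a legal (C)V(C) syllable (at most one coda consonant is licensed; onsets are limited to one consonant).
Epenthesis after each stranded consonant: /w/ → /wɔ/, /ʔ/ → /ʔo/.

wɔnɔwɪvfoɹʔo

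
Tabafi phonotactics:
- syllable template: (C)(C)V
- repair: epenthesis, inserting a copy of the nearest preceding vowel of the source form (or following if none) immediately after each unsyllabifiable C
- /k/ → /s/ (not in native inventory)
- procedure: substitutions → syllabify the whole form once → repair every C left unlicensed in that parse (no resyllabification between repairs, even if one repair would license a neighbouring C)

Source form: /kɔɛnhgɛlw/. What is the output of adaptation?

Substitution: /k/ → /s/, giving /sɔɛnhgɛlw/.
Syllabifying with onset maximization leaves /n/, /l/, /w/ stranded (no codas are permitted; onsets may contain at most 2 consonants).
Inserting the epenthetic vowel yields /n/ → /nɛ/, /l/ → /lɛ/, /w/ → /wɛ/.

sɔɛnɛhgɛlɛwɛ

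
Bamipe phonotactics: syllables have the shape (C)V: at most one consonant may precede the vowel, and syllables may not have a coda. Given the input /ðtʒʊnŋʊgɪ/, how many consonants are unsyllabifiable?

The consonants /ð/, /t/, /n/ cannot be parsed into a legal (C)V syllable (no codas are permitted; onsets are limited to one consonant).

3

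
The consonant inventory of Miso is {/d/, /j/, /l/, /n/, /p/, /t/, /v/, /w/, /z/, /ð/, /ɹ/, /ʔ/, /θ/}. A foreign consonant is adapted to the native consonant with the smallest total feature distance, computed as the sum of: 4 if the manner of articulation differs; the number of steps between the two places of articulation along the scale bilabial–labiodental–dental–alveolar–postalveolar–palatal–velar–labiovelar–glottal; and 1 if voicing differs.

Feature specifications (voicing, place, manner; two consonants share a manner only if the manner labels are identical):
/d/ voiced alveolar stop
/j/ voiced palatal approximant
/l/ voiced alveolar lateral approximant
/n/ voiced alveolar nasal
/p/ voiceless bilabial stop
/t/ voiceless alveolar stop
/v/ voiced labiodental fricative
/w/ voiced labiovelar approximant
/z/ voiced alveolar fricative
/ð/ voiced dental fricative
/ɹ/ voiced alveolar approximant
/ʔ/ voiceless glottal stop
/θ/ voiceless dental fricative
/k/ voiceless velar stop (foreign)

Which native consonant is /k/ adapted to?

/ʔ/ is closest: same manner (stop), place distance 2 (velar→glottal), same voicing; total 2. Next closest is /t/ at distance 3.

ʔ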